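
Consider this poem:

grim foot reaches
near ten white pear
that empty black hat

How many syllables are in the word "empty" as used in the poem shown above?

"empty" has 2 syllables.

2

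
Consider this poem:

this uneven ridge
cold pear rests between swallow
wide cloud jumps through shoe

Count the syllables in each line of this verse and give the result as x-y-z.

5-7-5

Line 1: "this uneven ridge": 1+3+1 = 5
Line 2: "cold pear rests between swallow": 1+1+1+2+2 = 7
Line 3: "wide cloud jumps through shoe": 1+1+1+1+1 = 5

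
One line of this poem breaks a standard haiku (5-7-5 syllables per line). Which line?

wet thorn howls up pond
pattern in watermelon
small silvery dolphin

Line 1: wet(1) + thorn(1) + howls(1) + up(1) + pond(1) = 5 ✓
Line 2: pattern(2) + in(1) + watermelon(4) = 7 ✓
Line 3: small(1) + silvery(3) + dolphin(2) = 6 (expected 5)

The third line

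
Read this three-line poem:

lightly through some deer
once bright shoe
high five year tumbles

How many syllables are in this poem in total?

Line 1: "lightly through some deer": 2+1+1+1 = 5
Line 2: "once bright shoe": 1+1+1 = 3
Line 3: "high five year tumbles": 1+1+1+2 = 5
Total: 5 + 3 + 5 = 13

13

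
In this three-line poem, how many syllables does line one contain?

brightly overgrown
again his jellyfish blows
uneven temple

Line one: brightly (2), overgrown (3) → 5

5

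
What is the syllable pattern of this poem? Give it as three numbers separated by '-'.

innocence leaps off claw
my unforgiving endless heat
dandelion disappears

Line 1: "innocence leaps off claw": 3+1+1+1 = 6
Line 2: "my unforgiving endless heat": 1+4+2+1 = 8
Line 3: "dandelion disappears": 4+3 = 7

6-8-7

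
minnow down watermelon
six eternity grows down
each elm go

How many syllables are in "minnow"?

2

"minnow" has 2 syllables.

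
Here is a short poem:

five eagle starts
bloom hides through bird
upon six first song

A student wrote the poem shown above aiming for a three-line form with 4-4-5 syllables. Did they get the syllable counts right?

Yes

Line 1: five(1) + eagle(2) + starts(1) = 4 ✓
Line 2: bloom(1) + hides(1) + through(1) + bird(1) = 4 ✓
Line 3: upon(2) + six(1) + first(1) + song(1) = 5 ✓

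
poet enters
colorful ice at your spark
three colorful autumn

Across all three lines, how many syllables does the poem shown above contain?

17

Line 1: poet (2), enters (2) → 4
Line 2: colorful (3), ice (1), at (1), your (1), spark (1) → 7
Line 3: three (1), colorful (3), autumn (2) → 6
Total: 4 + 7 + 6 = 17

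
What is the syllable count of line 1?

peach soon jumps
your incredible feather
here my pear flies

Line 1: "peach soon jumps": 1+1+1 = 3

3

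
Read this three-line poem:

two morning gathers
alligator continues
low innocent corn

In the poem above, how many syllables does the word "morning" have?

2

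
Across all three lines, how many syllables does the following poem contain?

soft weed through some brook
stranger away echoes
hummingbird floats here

Line 1: soft (1), weed (1), through (1), some (1), brook (1) → 5
Line 2: stranger (2), away (2), echoes (2) → 6
Line 3: hummingbird (3), floats (1), here (1) → 5
Total: 5 + 6 + 5 = 16

16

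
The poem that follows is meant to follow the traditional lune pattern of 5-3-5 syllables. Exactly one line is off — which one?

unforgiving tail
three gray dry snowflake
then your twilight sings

Line 1: "unforgiving tail": 4+1 = 5 ✓
Line 2: "three gray dry snowflake": 1+1+1+2 = 5 (expected 3)
Line 3: "then your twilight sings": 1+1+2+1 = 5 ✓

Line 2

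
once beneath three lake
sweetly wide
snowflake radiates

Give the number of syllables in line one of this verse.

5

Line one: "once beneath three lake": 1+2+1+1 = 5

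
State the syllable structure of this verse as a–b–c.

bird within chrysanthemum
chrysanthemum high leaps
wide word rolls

Line 1: "bird within chrysanthemum": 1+2+4 = 7
Line 2: "chrysanthemum high leaps": 4+1+1 = 6
Line 3: "wide word rolls": 1+1+1 = 3

7–6–3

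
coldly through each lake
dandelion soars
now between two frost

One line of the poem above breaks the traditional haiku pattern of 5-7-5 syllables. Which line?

Line 2

Line 1: coldly(2) + through(1) + each(1) + lake(1) = 5 ✓
Line 2: dandelion(4) + soars(1) = 5 (expected 7)
Line 3: now(1) + between(2) + two(1) + frost(1) = 5 ✓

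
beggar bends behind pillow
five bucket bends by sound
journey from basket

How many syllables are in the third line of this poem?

The third line: "journey from basket": 2+1+2 = 5

5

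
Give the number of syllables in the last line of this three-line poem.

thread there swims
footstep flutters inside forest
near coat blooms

3

The last line: near (1), coat (1), blooms (1) → 3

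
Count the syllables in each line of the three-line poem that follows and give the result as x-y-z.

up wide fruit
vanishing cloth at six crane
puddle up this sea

3-7-5

Line 1: "up wide fruit": 1+1+1 = 3
Line 2: "vanishing cloth at six crane": 3+1+1+1+1 = 7
Line 3: "puddle up this sea": 2+1+1+1 = 5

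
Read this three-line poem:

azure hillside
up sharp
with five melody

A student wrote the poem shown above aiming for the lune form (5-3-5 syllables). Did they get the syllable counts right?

No

Line 1: azure(2) + hillside(2) = 4 (expected 5)
Line 2: up(1) + sharp(1) = 2 (expected 3)
Line 3: with(1) + five(1) + melody(3) = 5 ✓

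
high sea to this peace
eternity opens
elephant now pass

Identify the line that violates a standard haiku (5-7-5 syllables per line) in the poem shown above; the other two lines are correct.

Line 1: "high sea to this peace": 1+1+1+1+1 = 5 ✓
Line 2: "eternity opens": 4+2 = 6 (expected 7)
Line 3: "elephant now pass": 3+1+1 = 5 ✓

The second line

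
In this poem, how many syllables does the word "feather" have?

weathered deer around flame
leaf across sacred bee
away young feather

"feather" has 2 syllables.

2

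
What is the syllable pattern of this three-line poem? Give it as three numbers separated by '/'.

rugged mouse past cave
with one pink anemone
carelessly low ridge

5/7/5

Line 1: rugged(2) + mouse(1) + past(1) + cave(1) = 5
Line 2: with(1) + one(1) + pink(1) + anemone(4) = 7
Line 3: carelessly(3) + low(1) + ridge(1) = 5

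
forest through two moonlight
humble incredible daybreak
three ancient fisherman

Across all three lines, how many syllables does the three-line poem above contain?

20

Line 1: forest(2) + through(1) + two(1) + moonlight(2) = 6
Line 2: humble(2) + incredible(4) + daybreak(2) = 8
Line 3: three(1) + ancient(2) + fisherman(3) = 6
Total: 6 + 8 + 6 = 20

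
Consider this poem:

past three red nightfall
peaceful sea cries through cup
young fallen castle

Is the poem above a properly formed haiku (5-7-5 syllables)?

Line 1: "past three red nightfall": 1+1+1+2 = 5 ✓
Line 2: "peaceful sea cries through cup": 2+1+1+1+1 = 6 (expected 7)
Line 3: "young fallen castle": 1+2+2 = 5 ✓

No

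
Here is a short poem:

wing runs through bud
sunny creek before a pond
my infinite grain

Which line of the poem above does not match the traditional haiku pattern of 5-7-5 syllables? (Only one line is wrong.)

Line 1: wing(1) + runs(1) + through(1) + bud(1) = 4 (expected 5)
Line 2: sunny(2) + creek(1) + before(2) + a(1) + pond(1) = 7 ✓
Line 3: my(1) + infinite(3) + grain(1) = 5 ✓

Line 1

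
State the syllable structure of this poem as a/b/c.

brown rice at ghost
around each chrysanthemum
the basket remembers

4/7/6

Line 1: brown (1), rice (1), at (1), ghost (1) → 4
Line 2: around (2), each (1), chrysanthemum (4) → 7
Line 3: the (1), basket (2), remembers (3) → 6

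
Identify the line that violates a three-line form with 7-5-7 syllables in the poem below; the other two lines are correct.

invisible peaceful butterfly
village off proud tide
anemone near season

The first line

Line 1: "invisible peaceful butterfly": 4+2+3 = 9 (expected 7)
Line 2: "village off proud tide": 2+1+1+1 = 5 ✓
Line 3: "anemone near season": 4+1+2 = 7 ✓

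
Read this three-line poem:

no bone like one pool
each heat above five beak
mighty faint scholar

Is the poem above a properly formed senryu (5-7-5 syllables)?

No

Line 1: "no bone like one pool": 1+1+1+1+1 = 5 ✓
Line 2: "each heat above five beak": 1+1+2+1+1 = 6 (expected 7)
Line 3: "mighty faint scholar": 2+1+2 = 5 ✓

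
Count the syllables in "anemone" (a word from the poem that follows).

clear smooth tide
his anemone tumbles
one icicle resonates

4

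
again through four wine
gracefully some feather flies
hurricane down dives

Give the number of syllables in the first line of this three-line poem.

5

The first line: again(2) + through(1) + four(1) + wine(1) = 5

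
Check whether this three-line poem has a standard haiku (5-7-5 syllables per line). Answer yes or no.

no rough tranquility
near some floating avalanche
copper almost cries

No

Line 1: no(1) + rough(1) + tranquility(4) = 6 (expected 5)
Line 2: near(1) + some(1) + floating(2) + avalanche(3) = 7 ✓
Line 3: copper(2) + almost(2) + cries(1) = 5 ✓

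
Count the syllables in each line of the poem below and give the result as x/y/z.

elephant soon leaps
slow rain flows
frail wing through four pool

5/3/5

Line 1: "elephant soon leaps": 3+1+1 = 5
Line 2: "slow rain flows": 1+1+1 = 3
Line 3: "frail wing through four pool": 1+1+1+1+1 = 5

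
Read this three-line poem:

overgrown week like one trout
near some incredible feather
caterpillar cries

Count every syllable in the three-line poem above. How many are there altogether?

Line 1: "overgrown week like one trout": 3+1+1+1+1 = 7
Line 2: "near some incredible feather": 1+1+4+2 = 8
Line 3: "caterpillar cries": 4+1 = 5
Total: 7 + 8 + 5 = 20

20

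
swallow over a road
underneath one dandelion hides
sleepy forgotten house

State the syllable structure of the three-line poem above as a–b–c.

Line 1: swallow(2) + over(2) + a(1) + road(1) = 6
Line 2: underneath(3) + one(1) + dandelion(4) + hides(1) = 9
Line 3: sleepy(2) + forgotten(3) + house(1) = 6

6–9–6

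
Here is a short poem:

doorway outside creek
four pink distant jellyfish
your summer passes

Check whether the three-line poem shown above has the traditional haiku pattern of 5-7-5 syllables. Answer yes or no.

Yes

Line 1: "doorway outside creek": 2+2+1 = 5 ✓
Line 2: "four pink distant jellyfish": 1+1+2+3 = 7 ✓
Line 3: "your summer passes": 1+2+2 = 5 ✓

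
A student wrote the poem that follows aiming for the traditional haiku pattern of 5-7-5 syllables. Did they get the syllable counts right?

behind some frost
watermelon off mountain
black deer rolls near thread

No

Line 1: behind (2), some (1), frost (1) → 4 (expected 5)
Line 2: watermelon (4), off (1), mountain (2) → 7 ✓
Line 3: black (1), deer (1), rolls (1), near (1), thread (1) → 5 ✓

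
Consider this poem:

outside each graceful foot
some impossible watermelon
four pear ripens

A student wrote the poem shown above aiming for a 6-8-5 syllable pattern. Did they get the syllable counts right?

Line 1: outside(2) + each(1) + graceful(2) + foot(1) = 6 ✓
Line 2: some(1) + impossible(4) + watermelon(4) = 9 (expected 8)
Line 3: four(1) + pear(1) + ripens(2) = 4 (expected 5)

No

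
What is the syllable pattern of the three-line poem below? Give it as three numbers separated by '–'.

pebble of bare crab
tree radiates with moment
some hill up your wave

5–7–5

Line 1: "pebble of bare crab": 2+1+1+1 = 5
Line 2: "tree radiates with moment": 1+3+1+2 = 7
Line 3: "some hill up your wave": 1+1+1+1+1 = 5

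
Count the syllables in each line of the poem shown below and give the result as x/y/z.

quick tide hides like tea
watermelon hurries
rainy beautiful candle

5/6/7

Line 1: "quick tide hides like tea": 1+1+1+1+1 = 5
Line 2: "watermelon hurries": 4+2 = 6
Line 3: "rainy beautiful candle": 2+3+2 = 7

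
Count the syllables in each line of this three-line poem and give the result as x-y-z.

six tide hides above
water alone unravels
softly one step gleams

Line 1: six(1) + tide(1) + hides(1) + above(2) = 5
Line 2: water(2) + alone(2) + unravels(3) = 7
Line 3: softly(2) + one(1) + step(1) + gleams(1) = 5

5-7-5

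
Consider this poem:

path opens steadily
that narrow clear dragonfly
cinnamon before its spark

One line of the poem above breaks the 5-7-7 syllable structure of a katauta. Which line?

Line 1: "path opens steadily": 1+2+3 = 6 (expected 5)
Line 2: "that narrow clear dragonfly": 1+2+1+3 = 7 ✓
Line 3: "cinnamon before its spark": 3+2+1+1 = 7 ✓

The first line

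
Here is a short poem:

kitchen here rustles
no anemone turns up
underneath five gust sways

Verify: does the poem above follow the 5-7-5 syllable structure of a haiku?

Line 1: kitchen(2) + here(1) + rustles(2) = 5 ✓
Line 2: no(1) + anemone(4) + turns(1) + up(1) = 7 ✓
Line 3: underneath(3) + five(1) + gust(1) + sways(1) = 6 (expected 5)

No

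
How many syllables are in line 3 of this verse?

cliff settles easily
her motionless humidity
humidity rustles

Line 3: humidity (4), rustles (2) → 6

6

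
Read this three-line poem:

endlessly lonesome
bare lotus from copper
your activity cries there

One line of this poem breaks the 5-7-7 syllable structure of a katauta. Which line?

The second line

Line 1: endlessly(3) + lonesome(2) = 5 ✓
Line 2: bare(1) + lotus(2) + from(1) + copper(2) = 6 (expected 7)
Line 3: your(1) + activity(4) + cries(1) + there(1) = 7 ✓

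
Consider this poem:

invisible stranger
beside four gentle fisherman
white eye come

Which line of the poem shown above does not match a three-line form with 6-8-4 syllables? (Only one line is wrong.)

Line 1: "invisible stranger": 4+2 = 6 ✓
Line 2: "beside four gentle fisherman": 2+1+2+3 = 8 ✓
Line 3: "white eye come": 1+1+1 = 3 (expected 4)

Line 3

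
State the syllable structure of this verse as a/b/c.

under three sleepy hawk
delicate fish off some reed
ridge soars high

6/7/3

Line 1: under (2), three (1), sleepy (2), hawk (1) → 6
Line 2: delicate (3), fish (1), off (1), some (1), reed (1) → 7
Line 3: ridge (1), soars (1), high (1) → 3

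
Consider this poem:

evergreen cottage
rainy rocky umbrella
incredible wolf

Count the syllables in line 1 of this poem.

5

Line 1: evergreen (3), cottage (2) → 5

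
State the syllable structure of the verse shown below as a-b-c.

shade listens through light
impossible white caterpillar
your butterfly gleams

Line 1: shade(1) + listens(2) + through(1) + light(1) = 5
Line 2: impossible(4) + white(1) + caterpillar(4) = 9
Line 3: your(1) + butterfly(3) + gleams(1) = 5

5-9-5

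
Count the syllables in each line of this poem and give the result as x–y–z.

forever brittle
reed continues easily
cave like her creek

5–7–4

Line 1: "forever brittle": 3+2 = 5
Line 2: "reed continues easily": 1+3+3 = 7
Line 3: "cave like her creek": 1+1+1+1 = 4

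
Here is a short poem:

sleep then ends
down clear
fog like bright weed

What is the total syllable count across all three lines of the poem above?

Line 1: sleep(1) + then(1) + ends(1) = 3
Line 2: down(1) + clear(1) = 2
Line 3: fog(1) + like(1) + bright(1) + weed(1) = 4
Total: 3 + 2 + 4 = 9

9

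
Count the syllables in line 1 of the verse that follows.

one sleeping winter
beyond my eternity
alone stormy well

5

Line 1: "one sleeping winter": 1+2+2 = 5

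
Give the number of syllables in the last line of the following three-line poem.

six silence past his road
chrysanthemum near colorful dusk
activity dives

The last line: activity(4) + dives(1) = 5

5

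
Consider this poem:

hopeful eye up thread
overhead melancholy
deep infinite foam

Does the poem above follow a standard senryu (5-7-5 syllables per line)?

Yes

Line 1: hopeful (2), eye (1), up (1), thread (1) → 5 ✓
Line 2: overhead (3), melancholy (4) → 7 ✓
Line 3: deep (1), infinite (3), foam (1) → 5 ✓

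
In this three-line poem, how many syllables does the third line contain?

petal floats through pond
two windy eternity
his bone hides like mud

The third line: his (1), bone (1), hides (1), like (1), mud (1) → 5

5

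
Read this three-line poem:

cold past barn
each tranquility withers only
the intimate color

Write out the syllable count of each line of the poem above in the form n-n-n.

3-9-6

Line 1: cold(1) + past(1) + barn(1) = 3
Line 2: each(1) + tranquility(4) + withers(2) + only(2) = 9
Line 3: the(1) + intimate(3) + color(2) = 6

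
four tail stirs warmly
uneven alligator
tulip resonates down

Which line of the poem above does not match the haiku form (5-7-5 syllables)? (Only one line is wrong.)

Line 1: "four tail stirs warmly": 1+1+1+2 = 5 ✓
Line 2: "uneven alligator": 3+4 = 7 ✓
Line 3: "tulip resonates down": 2+3+1 = 6 (expected 5)

Line 3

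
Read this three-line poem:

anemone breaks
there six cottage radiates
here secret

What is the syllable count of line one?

5

Line one: "anemone breaks": 4+1 = 5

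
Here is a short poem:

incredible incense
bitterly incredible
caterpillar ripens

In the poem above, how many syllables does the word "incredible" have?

"incredible" has 4 syllables.

4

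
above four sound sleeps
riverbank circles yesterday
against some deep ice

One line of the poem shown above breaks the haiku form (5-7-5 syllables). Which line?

Line 1: "above four sound sleeps": 2+1+1+1 = 5 ✓
Line 2: "riverbank circles yesterday": 3+2+3 = 8 (expected 7)
Line 3: "against some deep ice": 2+1+1+1 = 5 ✓

Line 2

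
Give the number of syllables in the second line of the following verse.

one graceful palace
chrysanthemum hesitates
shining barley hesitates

The second line: "chrysanthemum hesitates": 4+3 = 7

7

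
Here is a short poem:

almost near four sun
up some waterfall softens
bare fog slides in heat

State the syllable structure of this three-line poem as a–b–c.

Line 1: "almost near four sun": 2+1+1+1 = 5
Line 2: "up some waterfall softens": 1+1+3+2 = 7
Line 3: "bare fog slides in heat": 1+1+1+1+1 = 5

5–7–5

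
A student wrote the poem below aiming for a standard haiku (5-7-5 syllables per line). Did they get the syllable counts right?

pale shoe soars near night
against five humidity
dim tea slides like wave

Line 1: "pale shoe soars near night": 1+1+1+1+1 = 5 ✓
Line 2: "against five humidity": 2+1+4 = 7 ✓
Line 3: "dim tea slides like wave": 1+1+1+1+1 = 5 ✓

Yes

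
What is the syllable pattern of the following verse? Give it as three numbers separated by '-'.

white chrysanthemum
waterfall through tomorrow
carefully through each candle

Line 1: "white chrysanthemum": 1+4 = 5
Line 2: "waterfall through tomorrow": 3+1+3 = 7
Line 3: "carefully through each candle": 3+1+1+2 = 7

5-7-7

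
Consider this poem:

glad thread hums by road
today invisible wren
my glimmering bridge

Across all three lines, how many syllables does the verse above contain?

17

Line 1: glad(1) + thread(1) + hums(1) + by(1) + road(1) = 5
Line 2: today(2) + invisible(4) + wren(1) = 7
Line 3: my(1) + glimmering(3) + bridge(1) = 5
Total: 5 + 7 + 5 = 17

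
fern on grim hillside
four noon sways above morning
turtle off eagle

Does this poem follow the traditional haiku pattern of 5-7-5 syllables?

Line 1: fern (1), on (1), grim (1), hillside (2) → 5 ✓
Line 2: four (1), noon (1), sways (1), above (2), morning (2) → 7 ✓
Line 3: turtle (2), off (1), eagle (2) → 5 ✓

Yes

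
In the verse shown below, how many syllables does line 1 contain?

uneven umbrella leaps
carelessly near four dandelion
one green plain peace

Line 1: "uneven umbrella leaps": 3+3+1 = 7

7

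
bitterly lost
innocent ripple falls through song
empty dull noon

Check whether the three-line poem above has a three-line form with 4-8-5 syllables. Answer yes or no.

No

Line 1: bitterly (3), lost (1) → 4 ✓
Line 2: innocent (3), ripple (2), falls (1), through (1), song (1) → 8 ✓
Line 3: empty (2), dull (1), noon (1) → 4 (expected 5)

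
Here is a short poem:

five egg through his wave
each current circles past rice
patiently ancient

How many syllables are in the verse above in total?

Line 1: five (1), egg (1), through (1), his (1), wave (1) → 5
Line 2: each (1), current (2), circles (2), past (1), rice (1) → 7
Line 3: patiently (3), ancient (2) → 5
Total: 5 + 7 + 5 = 17

17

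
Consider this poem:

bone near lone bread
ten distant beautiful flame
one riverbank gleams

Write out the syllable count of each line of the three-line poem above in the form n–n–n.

Line 1: bone (1), near (1), lone (1), bread (1) → 4
Line 2: ten (1), distant (2), beautiful (3), flame (1) → 7
Line 3: one (1), riverbank (3), gleams (1) → 5

4–7–5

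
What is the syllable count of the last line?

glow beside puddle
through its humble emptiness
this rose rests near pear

5

The last line: this (1), rose (1), rests (1), near (1), pear (1) → 5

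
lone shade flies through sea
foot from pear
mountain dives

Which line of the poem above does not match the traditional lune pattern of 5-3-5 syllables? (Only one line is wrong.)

The third line

Line 1: lone(1) + shade(1) + flies(1) + through(1) + sea(1) = 5 ✓
Line 2: foot(1) + from(1) + pear(1) = 3 ✓
Line 3: mountain(2) + dives(1) = 3 (expected 5)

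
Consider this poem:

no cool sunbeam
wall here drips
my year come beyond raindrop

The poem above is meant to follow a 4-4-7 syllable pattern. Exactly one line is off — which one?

Line 1: "no cool sunbeam": 1+1+2 = 4 ✓
Line 2: "wall here drips": 1+1+1 = 3 (expected 4)
Line 3: "my year come beyond raindrop": 1+1+1+2+2 = 7 ✓

Line 2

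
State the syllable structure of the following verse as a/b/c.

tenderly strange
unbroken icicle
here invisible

Line 1: tenderly (3), strange (1) → 4
Line 2: unbroken (3), icicle (3) → 6
Line 3: here (1), invisible (4) → 5

4/6/5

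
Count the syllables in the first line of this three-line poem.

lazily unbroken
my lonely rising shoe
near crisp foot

6

The first line: lazily(3) + unbroken(3) = 6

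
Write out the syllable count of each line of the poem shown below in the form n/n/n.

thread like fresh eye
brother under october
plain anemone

Line 1: "thread like fresh eye": 1+1+1+1 = 4
Line 2: "brother under october": 2+2+3 = 7
Line 3: "plain anemone": 1+4 = 5

4/7/5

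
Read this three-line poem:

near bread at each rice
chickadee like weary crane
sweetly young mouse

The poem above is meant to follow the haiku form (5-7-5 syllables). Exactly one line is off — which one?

The third line

Line 1: near(1) + bread(1) + at(1) + each(1) + rice(1) = 5 ✓
Line 2: chickadee(3) + like(1) + weary(2) + crane(1) = 7 ✓
Line 3: sweetly(2) + young(1) + mouse(1) = 4 (expected 5)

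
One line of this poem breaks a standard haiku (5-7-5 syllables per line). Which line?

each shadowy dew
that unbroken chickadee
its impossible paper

Line 3

Line 1: "each shadowy dew": 1+3+1 = 5 ✓
Line 2: "that unbroken chickadee": 1+3+3 = 7 ✓
Line 3: "its impossible paper": 1+4+2 = 7 (expected 5)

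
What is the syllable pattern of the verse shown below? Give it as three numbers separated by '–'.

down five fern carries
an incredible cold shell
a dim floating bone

5–7–5

Line 1: down(1) + five(1) + fern(1) + carries(2) = 5
Line 2: an(1) + incredible(4) + cold(1) + shell(1) = 7
Line 3: a(1) + dim(1) + floating(2) + bone(1) = 5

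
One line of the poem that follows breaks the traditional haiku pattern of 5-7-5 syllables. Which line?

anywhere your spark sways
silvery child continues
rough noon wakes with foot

The first line

Line 1: anywhere(3) + your(1) + spark(1) + sways(1) = 6 (expected 5)
Line 2: silvery(3) + child(1) + continues(3) = 7 ✓
Line 3: rough(1) + noon(1) + wakes(1) + with(1) + foot(1) = 5 ✓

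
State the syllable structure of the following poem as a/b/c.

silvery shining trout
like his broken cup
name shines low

6/5/3

Line 1: "silvery shining trout": 3+2+1 = 6
Line 2: "like his broken cup": 1+1+2+1 = 5
Line 3: "name shines low": 1+1+1 = 3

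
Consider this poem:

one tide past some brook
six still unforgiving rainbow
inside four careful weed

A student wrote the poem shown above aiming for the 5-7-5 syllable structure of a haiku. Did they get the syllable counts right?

Line 1: one(1) + tide(1) + past(1) + some(1) + brook(1) = 5 ✓
Line 2: six(1) + still(1) + unforgiving(4) + rainbow(2) = 8 (expected 7)
Line 3: inside(2) + four(1) + careful(2) + weed(1) = 6 (expected 5)

No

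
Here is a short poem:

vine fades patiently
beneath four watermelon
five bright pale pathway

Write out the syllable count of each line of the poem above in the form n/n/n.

5/7/5

Line 1: vine (1), fades (1), patiently (3) → 5
Line 2: beneath (2), four (1), watermelon (4) → 7
Line 3: five (1), bright (1), pale (1), pathway (2) → 5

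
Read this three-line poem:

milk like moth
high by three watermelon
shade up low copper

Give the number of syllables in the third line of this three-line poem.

The third line: shade(1) + up(1) + low(1) + copper(2) = 5

5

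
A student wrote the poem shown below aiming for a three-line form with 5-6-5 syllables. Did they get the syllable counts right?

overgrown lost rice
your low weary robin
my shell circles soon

Yes

Line 1: "overgrown lost rice": 3+1+1 = 5 ✓
Line 2: "your low weary robin": 1+1+2+2 = 6 ✓
Line 3: "my shell circles soon": 1+1+2+1 = 5 ✓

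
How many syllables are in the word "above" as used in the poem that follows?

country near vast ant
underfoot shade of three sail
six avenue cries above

2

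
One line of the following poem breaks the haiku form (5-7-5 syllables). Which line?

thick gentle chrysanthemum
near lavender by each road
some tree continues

Line 1

Line 1: thick (1), gentle (2), chrysanthemum (4) → 7 (expected 5)
Line 2: near (1), lavender (3), by (1), each (1), road (1) → 7 ✓
Line 3: some (1), tree (1), continues (3) → 5 ✓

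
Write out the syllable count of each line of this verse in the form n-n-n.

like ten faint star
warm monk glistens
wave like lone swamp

4-4-4

Line 1: like (1), ten (1), faint (1), star (1) → 4
Line 2: warm (1), monk (1), glistens (2) → 4
Line 3: wave (1), like (1), lone (1), swamp (1) → 4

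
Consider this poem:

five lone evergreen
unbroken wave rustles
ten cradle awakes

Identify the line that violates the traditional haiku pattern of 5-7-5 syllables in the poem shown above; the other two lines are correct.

The second line

Line 1: "five lone evergreen": 1+1+3 = 5 ✓
Line 2: "unbroken wave rustles": 3+1+2 = 6 (expected 7)
Line 3: "ten cradle awakes": 1+2+2 = 5 ✓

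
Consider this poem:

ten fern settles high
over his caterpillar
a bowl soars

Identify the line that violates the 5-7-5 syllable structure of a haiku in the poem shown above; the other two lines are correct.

Line 1: ten (1), fern (1), settles (2), high (1) → 5 ✓
Line 2: over (2), his (1), caterpillar (4) → 7 ✓
Line 3: a (1), bowl (1), soars (1) → 3 (expected 5)

Line 3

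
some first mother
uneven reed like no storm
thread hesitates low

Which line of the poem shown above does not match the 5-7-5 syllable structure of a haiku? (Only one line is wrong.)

Line 1

Line 1: "some first mother": 1+1+2 = 4 (expected 5)
Line 2: "uneven reed like no storm": 3+1+1+1+1 = 7 ✓
Line 3: "thread hesitates low": 1+3+1 = 5 ✓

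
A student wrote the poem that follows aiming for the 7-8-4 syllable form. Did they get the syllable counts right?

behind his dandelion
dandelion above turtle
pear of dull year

Line 1: behind (2), his (1), dandelion (4) → 7 ✓
Line 2: dandelion (4), above (2), turtle (2) → 8 ✓
Line 3: pear (1), of (1), dull (1), year (1) → 4 ✓

Yes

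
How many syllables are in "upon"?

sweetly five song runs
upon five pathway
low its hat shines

2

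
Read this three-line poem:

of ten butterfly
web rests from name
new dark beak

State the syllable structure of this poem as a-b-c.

5-4-3

Line 1: of(1) + ten(1) + butterfly(3) = 5
Line 2: web(1) + rests(1) + from(1) + name(1) = 4
Line 3: new(1) + dark(1) + beak(1) = 3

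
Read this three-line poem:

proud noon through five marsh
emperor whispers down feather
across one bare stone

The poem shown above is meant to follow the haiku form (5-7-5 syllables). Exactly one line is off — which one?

Line 1: "proud noon through five marsh": 1+1+1+1+1 = 5 ✓
Line 2: "emperor whispers down feather": 3+2+1+2 = 8 (expected 7)
Line 3: "across one bare stone": 2+1+1+1 = 5 ✓

Line 2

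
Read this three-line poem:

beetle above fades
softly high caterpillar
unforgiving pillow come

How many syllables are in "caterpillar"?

4

"caterpillar" has 4 syllables.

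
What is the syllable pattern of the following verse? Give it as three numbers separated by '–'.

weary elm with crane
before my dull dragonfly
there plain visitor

Line 1: weary(2) + elm(1) + with(1) + crane(1) = 5
Line 2: before(2) + my(1) + dull(1) + dragonfly(3) = 7
Line 3: there(1) + plain(1) + visitor(3) = 5

5–7–5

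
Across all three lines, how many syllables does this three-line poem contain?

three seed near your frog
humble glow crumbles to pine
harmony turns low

17

Line 1: "three seed near your frog": 1+1+1+1+1 = 5
Line 2: "humble glow crumbles to pine": 2+1+2+1+1 = 7
Line 3: "harmony turns low": 3+1+1 = 5
Total: 5 + 7 + 5 = 17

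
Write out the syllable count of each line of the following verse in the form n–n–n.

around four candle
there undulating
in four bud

5–5–3

Line 1: "around four candle": 2+1+2 = 5
Line 2: "there undulating": 1+4 = 5
Line 3: "in four bud": 1+1+1 = 3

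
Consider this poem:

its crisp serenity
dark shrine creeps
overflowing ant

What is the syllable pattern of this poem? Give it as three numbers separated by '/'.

Line 1: its (1), crisp (1), serenity (4) → 6
Line 2: dark (1), shrine (1), creeps (1) → 3
Line 3: overflowing (4), ant (1) → 5

6/3/5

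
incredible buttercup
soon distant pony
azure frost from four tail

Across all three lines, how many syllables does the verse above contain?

18

Line 1: incredible(4) + buttercup(3) = 7
Line 2: soon(1) + distant(2) + pony(2) = 5
Line 3: azure(2) + frost(1) + from(1) + four(1) + tail(1) = 6
Total: 7 + 5 + 6 = 18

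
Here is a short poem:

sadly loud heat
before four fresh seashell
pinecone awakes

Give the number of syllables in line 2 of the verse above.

6

Line 2: before (2), four (1), fresh (1), seashell (2) → 6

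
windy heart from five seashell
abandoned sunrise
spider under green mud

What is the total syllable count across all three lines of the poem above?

18

Line 1: windy(2) + heart(1) + from(1) + five(1) + seashell(2) = 7
Line 2: abandoned(3) + sunrise(2) = 5
Line 3: spider(2) + under(2) + green(1) + mud(1) = 6
Total: 7 + 5 + 6 = 18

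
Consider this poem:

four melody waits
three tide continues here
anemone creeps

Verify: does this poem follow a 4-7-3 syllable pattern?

No

Line 1: "four melody waits": 1+3+1 = 5 (expected 4)
Line 2: "three tide continues here": 1+1+3+1 = 6 (expected 7)
Line 3: "anemone creeps": 4+1 = 5 (expected 3)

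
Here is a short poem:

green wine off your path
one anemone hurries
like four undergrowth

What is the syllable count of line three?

5

Line three: like (1), four (1), undergrowth (3) → 5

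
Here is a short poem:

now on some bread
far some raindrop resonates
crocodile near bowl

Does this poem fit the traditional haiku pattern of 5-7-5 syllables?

No

Line 1: now (1), on (1), some (1), bread (1) → 4 (expected 5)
Line 2: far (1), some (1), raindrop (2), resonates (3) → 7 ✓
Line 3: crocodile (3), near (1), bowl (1) → 5 ✓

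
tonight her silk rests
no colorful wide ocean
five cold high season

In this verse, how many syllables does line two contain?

Line two: no (1), colorful (3), wide (1), ocean (2) → 7

7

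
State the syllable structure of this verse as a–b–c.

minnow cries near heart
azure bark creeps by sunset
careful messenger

Line 1: minnow(2) + cries(1) + near(1) + heart(1) = 5
Line 2: azure(2) + bark(1) + creeps(1) + by(1) + sunset(2) = 7
Line 3: careful(2) + messenger(3) = 5

5–7–5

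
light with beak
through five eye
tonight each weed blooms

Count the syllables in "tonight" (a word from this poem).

2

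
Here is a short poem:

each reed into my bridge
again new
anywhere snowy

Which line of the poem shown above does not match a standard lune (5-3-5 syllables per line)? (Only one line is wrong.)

Line 1: each(1) + reed(1) + into(2) + my(1) + bridge(1) = 6 (expected 5)
Line 2: again(2) + new(1) = 3 ✓
Line 3: anywhere(3) + snowy(2) = 5 ✓

Line 1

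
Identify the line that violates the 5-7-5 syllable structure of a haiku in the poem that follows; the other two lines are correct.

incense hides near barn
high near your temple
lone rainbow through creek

Line 1: "incense hides near barn": 2+1+1+1 = 5 ✓
Line 2: "high near your temple": 1+1+1+2 = 5 (expected 7)
Line 3: "lone rainbow through creek": 1+2+1+1 = 5 ✓

Line 2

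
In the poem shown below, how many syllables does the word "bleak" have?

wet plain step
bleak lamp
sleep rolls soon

1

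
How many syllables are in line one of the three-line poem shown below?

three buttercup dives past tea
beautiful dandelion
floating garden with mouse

Line one: three (1), buttercup (3), dives (1), past (1), tea (1) → 7

7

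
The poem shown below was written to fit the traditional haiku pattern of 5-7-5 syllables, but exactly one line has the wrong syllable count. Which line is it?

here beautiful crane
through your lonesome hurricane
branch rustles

Line 1: "here beautiful crane": 1+3+1 = 5 ✓
Line 2: "through your lonesome hurricane": 1+1+2+3 = 7 ✓
Line 3: "branch rustles": 1+2 = 3 (expected 5)

Line 3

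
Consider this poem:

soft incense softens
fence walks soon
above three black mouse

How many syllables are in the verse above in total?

13

Line 1: soft(1) + incense(2) + softens(2) = 5
Line 2: fence(1) + walks(1) + soon(1) = 3
Line 3: above(2) + three(1) + black(1) + mouse(1) = 5
Total: 5 + 3 + 5 = 13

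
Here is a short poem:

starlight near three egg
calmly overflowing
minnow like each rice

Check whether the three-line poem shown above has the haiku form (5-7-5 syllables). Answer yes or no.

No

Line 1: "starlight near three egg": 2+1+1+1 = 5 ✓
Line 2: "calmly overflowing": 2+4 = 6 (expected 7)
Line 3: "minnow like each rice": 2+1+1+1 = 5 ✓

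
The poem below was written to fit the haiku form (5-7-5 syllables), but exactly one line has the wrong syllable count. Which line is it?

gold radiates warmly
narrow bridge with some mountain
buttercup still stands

Line 1: gold(1) + radiates(3) + warmly(2) = 6 (expected 5)
Line 2: narrow(2) + bridge(1) + with(1) + some(1) + mountain(2) = 7 ✓
Line 3: buttercup(3) + still(1) + stands(1) = 5 ✓

Line 1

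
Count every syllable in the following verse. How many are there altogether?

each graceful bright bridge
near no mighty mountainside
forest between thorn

Line 1: "each graceful bright bridge": 1+2+1+1 = 5
Line 2: "near no mighty mountainside": 1+1+2+3 = 7
Line 3: "forest between thorn": 2+2+1 = 5
Total: 5 + 7 + 5 = 17

17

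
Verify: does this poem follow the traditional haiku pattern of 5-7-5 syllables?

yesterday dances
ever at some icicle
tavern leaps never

Yes

Line 1: "yesterday dances": 3+2 = 5 ✓
Line 2: "ever at some icicle": 2+1+1+3 = 7 ✓
Line 3: "tavern leaps never": 2+1+2 = 5 ✓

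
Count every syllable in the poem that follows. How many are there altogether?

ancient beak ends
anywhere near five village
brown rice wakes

14

Line 1: ancient(2) + beak(1) + ends(1) = 4
Line 2: anywhere(3) + near(1) + five(1) + village(2) = 7
Line 3: brown(1) + rice(1) + wakes(1) = 3
Total: 4 + 7 + 3 = 14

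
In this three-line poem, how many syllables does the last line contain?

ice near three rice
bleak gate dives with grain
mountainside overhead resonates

9

The last line: mountainside (3), overhead (3), resonates (3) → 9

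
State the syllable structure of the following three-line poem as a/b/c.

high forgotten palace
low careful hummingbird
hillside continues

Line 1: high(1) + forgotten(3) + palace(2) = 6
Line 2: low(1) + careful(2) + hummingbird(3) = 6
Line 3: hillside(2) + continues(3) = 5

6/6/5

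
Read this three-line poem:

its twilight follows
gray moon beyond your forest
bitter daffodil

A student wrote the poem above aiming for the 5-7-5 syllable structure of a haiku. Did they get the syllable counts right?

Line 1: its (1), twilight (2), follows (2) → 5 ✓
Line 2: gray (1), moon (1), beyond (2), your (1), forest (2) → 7 ✓
Line 3: bitter (2), daffodil (3) → 5 ✓

Yes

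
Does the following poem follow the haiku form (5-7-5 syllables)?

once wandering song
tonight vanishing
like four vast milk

No

Line 1: once (1), wandering (3), song (1) → 5 ✓
Line 2: tonight (2), vanishing (3) → 5 (expected 7)
Line 3: like (1), four (1), vast (1), milk (1) → 4 (expected 5)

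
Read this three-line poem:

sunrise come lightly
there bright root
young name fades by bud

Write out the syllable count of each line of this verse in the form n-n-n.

5-3-5

Line 1: sunrise (2), come (1), lightly (2) → 5
Line 2: there (1), bright (1), root (1) → 3
Line 3: young (1), name (1), fades (1), by (1), bud (1) → 5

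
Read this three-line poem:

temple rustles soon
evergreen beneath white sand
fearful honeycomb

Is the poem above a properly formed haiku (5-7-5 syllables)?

Line 1: "temple rustles soon": 2+2+1 = 5 ✓
Line 2: "evergreen beneath white sand": 3+2+1+1 = 7 ✓
Line 3: "fearful honeycomb": 2+3 = 5 ✓

Yes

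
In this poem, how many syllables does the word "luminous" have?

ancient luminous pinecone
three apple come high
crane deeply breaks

3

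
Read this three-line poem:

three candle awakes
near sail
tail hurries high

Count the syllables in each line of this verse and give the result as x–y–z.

5–2–4

Line 1: "three candle awakes": 1+2+2 = 5
Line 2: "near sail": 1+1 = 2
Line 3: "tail hurries high": 1+2+1 = 4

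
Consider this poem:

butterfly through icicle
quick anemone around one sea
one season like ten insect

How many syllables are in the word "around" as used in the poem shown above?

2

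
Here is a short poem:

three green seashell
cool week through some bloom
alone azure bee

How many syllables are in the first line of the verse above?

The first line: three(1) + green(1) + seashell(2) = 4

4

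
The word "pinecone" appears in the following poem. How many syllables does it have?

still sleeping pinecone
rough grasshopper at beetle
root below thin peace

2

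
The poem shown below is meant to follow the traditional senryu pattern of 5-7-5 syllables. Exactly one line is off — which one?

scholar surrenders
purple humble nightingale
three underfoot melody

The third line

Line 1: "scholar surrenders": 2+3 = 5 ✓
Line 2: "purple humble nightingale": 2+2+3 = 7 ✓
Line 3: "three underfoot melody": 1+3+3 = 7 (expected 5)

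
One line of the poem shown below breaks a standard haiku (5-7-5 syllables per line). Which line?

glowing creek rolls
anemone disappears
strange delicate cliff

Line 1

Line 1: "glowing creek rolls": 2+1+1 = 4 (expected 5)
Line 2: "anemone disappears": 4+3 = 7 ✓
Line 3: "strange delicate cliff": 1+3+1 = 5 ✓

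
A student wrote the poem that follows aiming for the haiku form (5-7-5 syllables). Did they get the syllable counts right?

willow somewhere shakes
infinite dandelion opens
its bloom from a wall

No

Line 1: willow(2) + somewhere(2) + shakes(1) = 5 ✓
Line 2: infinite(3) + dandelion(4) + opens(2) = 9 (expected 7)
Line 3: its(1) + bloom(1) + from(1) + a(1) + wall(1) = 5 ✓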